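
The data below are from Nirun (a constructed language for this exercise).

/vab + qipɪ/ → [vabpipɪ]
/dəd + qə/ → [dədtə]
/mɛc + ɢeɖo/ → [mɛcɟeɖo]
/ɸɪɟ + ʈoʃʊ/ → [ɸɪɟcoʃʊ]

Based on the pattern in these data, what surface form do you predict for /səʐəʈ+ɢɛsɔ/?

[səʐəʈɖɛsɔ]

The data show progressive place assimilation: /q/ → [p] after /b/; /q/ → [t] after /d/; /ɢ/ → [ɟ] after /c/; /ʈ/ → [c] after /ɟ/. In each pair only place changes, matching the preceding consonant, while manner and voice stay constant.
The rule targets /ɢ/ (voiced uvular stop), which sits after the trigger /ʈ/ (retroflex).
Changing only its place to retroflex gives [ɖ] — the voiced retroflex stop.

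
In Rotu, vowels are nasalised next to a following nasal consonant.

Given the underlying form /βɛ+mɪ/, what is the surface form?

[βɛ̃mɪ]

The vowel /ɛ/ is adjacent to the following nasal /m/, so it acquires [+nasal] and surfaces as [ɛ̃].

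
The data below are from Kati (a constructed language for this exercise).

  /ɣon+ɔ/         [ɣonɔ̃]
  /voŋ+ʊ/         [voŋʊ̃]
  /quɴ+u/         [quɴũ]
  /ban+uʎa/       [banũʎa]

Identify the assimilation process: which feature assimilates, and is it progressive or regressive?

The vowel /ɔ/ surfaces as nasalised [ɔ̃] next to the preceding nasal /n/ — it has acquired the [+nasal] feature of its neighbour.
The other forms show the same pattern: /ʊ/ → [ʊ̃] after /ŋ/; /u/ → [ũ] after /ɴ/; /u/ → [ũ] after /n/ — each time a vowel is nasalised next to a preceding nasal.
Because the conditioning nasal is to the left of the vowel that changes, the process is progressive (perseverative).

progressive nasality assimilation (vowel nasalisation)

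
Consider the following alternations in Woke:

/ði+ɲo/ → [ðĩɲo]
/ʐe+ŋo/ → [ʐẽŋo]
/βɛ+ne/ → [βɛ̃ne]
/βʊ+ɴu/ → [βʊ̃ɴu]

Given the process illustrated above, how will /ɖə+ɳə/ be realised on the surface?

[ɖə̃ɳə]

The data show regressive nasality assimilation (vowel nasalisation): /i/ → [ĩ] before /ɲ/; /e/ → [ẽ] before /ŋ/; /ɛ/ → [ɛ̃] before /n/; /ʊ/ → [ʊ̃] before /ɴ/ — a vowel is nasalised by an immediately following nasal consonant.
/ə/ sits next to the nasal /ɳ/ and is therefore nasalised to [ə̃].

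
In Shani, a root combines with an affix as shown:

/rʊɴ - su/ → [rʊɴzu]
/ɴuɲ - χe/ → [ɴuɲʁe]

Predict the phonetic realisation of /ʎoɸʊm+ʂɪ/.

The data show progressive voicing assimilation: /s/ → [z] after /ɴ/; /χ/ → [ʁ] after /ɲ/. In each pair only voicing changes, matching the preceding consonant, while place and manner stay constant.
/ʂ/ is a voiceless retroflex fricative. The preceding trigger /m/ is voiced, so /ʂ/ must become voiced as well.
Changing only its voicing to voiced gives [ʐ] — the voiced retroflex fricative.

[ʎoɸʊmʐɪ]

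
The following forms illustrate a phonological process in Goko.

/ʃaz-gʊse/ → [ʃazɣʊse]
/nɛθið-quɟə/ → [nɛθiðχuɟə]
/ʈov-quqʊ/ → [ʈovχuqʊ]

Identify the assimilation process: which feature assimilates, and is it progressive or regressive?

The segment that alternates is /g/, which surfaces as [ɣ] when adjacent to /z/.
The change stop → fricative matches the manner of the preceding /z/, identifying this as manner assimilation.
Place and voice are unchanged, so the assimilation is partial, not total.
Checking the remaining alternations: /q/ → [χ] after /ð/ (stop → fricative, matching a fricative); /q/ → [χ] after /v/ (stop → fricative, matching a fricative) — only manner changes, and always toward the preceding segment.
The trigger is the preceding segment, so the direction is progressive (perseverative).

progressive manner assimilation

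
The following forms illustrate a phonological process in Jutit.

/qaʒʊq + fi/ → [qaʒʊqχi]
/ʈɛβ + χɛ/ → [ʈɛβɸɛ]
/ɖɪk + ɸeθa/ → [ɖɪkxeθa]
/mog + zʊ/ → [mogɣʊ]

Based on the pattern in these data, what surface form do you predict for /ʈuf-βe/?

The data show progressive place assimilation: /f/ → [χ] after /q/; /χ/ → [ɸ] after /β/; /ɸ/ → [x] after /k/; /z/ → [ɣ] after /g/. In each pair only place changes, matching the preceding consonant, while manner and voice stay constant.
The rule targets /β/ (voiced bilabial fricative), which sits after the trigger /f/ (labiodental).
A voiced labiodental fricative is [v], so the surface segment is [v].

[ʈufve]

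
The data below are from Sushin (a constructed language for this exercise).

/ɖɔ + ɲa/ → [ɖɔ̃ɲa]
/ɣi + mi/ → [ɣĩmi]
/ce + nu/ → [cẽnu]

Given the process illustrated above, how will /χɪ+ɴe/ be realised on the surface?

The data show regressive nasality assimilation (vowel nasalisation): /ɔ/ → [ɔ̃] before /ɲ/; /i/ → [ĩ] before /m/; /e/ → [ẽ] before /n/ — a vowel is nasalised by an immediately following nasal consonant.
/ɪ/ sits next to the nasal /ɴ/ and is therefore nasalised to [ɪ̃].

[χɪ̃ɴe]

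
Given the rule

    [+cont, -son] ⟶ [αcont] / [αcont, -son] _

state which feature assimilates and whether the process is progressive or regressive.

progressive manner assimilation

The rule copies [cont] (continuancy) from the environment onto the target fricatives; since [±cont] encodes the stop/fricative manner contrast, the assimilating dimension is manner.
Since the environment is written before the underscore, the trigger precedes the target; the direction is progressive.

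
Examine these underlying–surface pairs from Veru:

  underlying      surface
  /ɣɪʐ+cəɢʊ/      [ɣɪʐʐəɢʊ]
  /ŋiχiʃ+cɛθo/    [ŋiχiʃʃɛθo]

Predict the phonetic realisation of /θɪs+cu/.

[θɪssu]

The data show progressive total assimilation (/c/ → [ʐ] after /ʐ/; /c/ → [ʃ] after /ʃ/): in every case the target segment becomes identical to its preceding neighbour, copying more than a single feature.
/c/ is the segment targeted by the rule; it sits immediately after /s/, so it assimilates completely and surfaces as [s].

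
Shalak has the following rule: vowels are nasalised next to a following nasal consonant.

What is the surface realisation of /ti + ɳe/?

[tĩɳe]

/i/ sits next to the nasal /ɳ/ and is therefore nasalised to [ĩ].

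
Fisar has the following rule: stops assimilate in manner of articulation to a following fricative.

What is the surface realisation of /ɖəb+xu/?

/b/ is a voiced bilabial stop. The following trigger /x/ is a fricative, so /b/ must become a fricative as well.
A voiced bilabial fricative is [β], so the surface segment is [β].

[ɖəβxu]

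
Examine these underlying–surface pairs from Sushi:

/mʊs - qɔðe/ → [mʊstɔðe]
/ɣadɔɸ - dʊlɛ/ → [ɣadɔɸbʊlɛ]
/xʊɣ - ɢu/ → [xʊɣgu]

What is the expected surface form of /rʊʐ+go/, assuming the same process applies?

[rʊʐɖo]

The data show progressive place assimilation: /q/ → [t] after /s/; /d/ → [b] after /ɸ/; /ɢ/ → [g] after /ɣ/. In each pair only place changes, matching the preceding consonant, while manner and voice stay constant.
The rule targets /g/ (voiced velar stop), which sits after the trigger /ʐ/ (retroflex).
A voiced retroflex stop is [ɖ], so the surface segment is [ɖ].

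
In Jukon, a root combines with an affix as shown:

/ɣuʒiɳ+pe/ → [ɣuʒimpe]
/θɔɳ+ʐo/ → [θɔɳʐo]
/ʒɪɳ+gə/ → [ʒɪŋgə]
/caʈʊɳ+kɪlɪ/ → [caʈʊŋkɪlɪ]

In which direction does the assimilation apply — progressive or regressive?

regressive

The segment that alternates is /ɳ/, which surfaces as [m] when adjacent to /p/.
/ɳ/ is retroflex while /p/ is bilabial; the output [m] is bilabial, matching the trigger — so the feature that spreads is place.
Checking the remaining alternations: /ɳ/ → [ŋ] before /g/ (retroflex → velar, matching velar); /ɳ/ → [ŋ] before /k/ (retroflex → velar, matching velar) — only place changes, and always toward the following segment.
Nothing changes in [θɔɳʐo]: there the adjacent consonants already agree in place (/ɳ/ and /ʐ/ are both retroflex), so this form is consistent with the same rule.
The trigger is the following segment, so the direction is regressive (anticipatory).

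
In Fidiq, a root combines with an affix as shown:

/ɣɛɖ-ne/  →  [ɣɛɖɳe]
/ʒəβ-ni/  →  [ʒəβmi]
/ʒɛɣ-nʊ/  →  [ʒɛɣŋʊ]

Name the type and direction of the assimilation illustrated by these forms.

Comparing underlying and surface forms, /n/ → [ɳ] is the alternation; the neighbouring /ɖ/ is constant.
The change alveolar → retroflex matches the place of the preceding /ɖ/, identifying this as place assimilation.
Manner and voice are unchanged, so the assimilation is partial, not total.
The other alternating forms pattern the same way: /n/ → [m] after /β/ (alveolar → bilabial, matching bilabial); /n/ → [ŋ] after /ɣ/ (alveolar → velar, matching velar) — only place changes, and always toward the preceding segment.
Since the segment that changes follows the conditioning segment, the assimilation is progressive.

progressive place assimilation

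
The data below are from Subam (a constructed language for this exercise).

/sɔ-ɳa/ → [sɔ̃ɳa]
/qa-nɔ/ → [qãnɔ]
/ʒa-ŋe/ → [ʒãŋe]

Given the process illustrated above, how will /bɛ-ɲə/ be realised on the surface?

The data show regressive nasality assimilation (vowel nasalisation): /ɔ/ → [ɔ̃] before /ɳ/; /a/ → [ã] before /n/; /a/ → [ã] before /ŋ/ — a vowel is nasalised by an immediately following nasal consonant.
The vowel /ɛ/ is adjacent to the following nasal /ɲ/, so it acquires [+nasal] and surfaces as [ɛ̃].

[bɛ̃ɲə]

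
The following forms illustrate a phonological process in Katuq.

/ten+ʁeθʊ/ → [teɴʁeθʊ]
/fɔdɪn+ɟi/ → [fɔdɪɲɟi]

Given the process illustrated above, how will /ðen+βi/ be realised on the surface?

The data show regressive place assimilation: /n/ → [ɴ] before /ʁ/; /n/ → [ɲ] before /ɟ/. In each pair only place changes, matching the following consonant, while manner and voice stay constant.
The rule targets /n/ (voiced alveolar nasal), which sits before the trigger /β/ (bilabial).
A voiced bilabial nasal is [m], so the surface segment is [m].

[ðemβi]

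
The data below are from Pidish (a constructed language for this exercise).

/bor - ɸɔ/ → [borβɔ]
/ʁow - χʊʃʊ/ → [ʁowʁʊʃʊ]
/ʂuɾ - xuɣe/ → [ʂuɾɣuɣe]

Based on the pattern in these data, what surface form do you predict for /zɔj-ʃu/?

[zɔjʒu]

The data show progressive voicing assimilation: /ɸ/ → [β] after /r/; /χ/ → [ʁ] after /w/; /x/ → [ɣ] after /ɾ/. In each pair only voicing changes, matching the preceding consonant, while place and manner stay constant.
The rule targets /ʃ/ (voiceless postalveolar fricative), which sits after the trigger /j/ (voiced).
Changing only its voicing to voiced gives [ʒ] — the voiced postalveolar fricative.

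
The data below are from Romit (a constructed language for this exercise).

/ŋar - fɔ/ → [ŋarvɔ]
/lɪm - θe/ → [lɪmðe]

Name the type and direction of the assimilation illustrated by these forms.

The segment that alternates is /f/, which surfaces as [v] when adjacent to /r/.
/f/ is voiceless while /r/ is voiced; the output [v] is voiced, matching the trigger — so the feature that spreads is voicing.
Place and manner are unchanged, so the assimilation is partial, not total.
The other alternating form patterns the same way: /θ/ → [ð] after /m/ (voiceless → voiced, matching voiced) — only voicing changes, and always toward the preceding segment.
Since the segment that changes follows the conditioning segment, the assimilation is progressive.

progressive voicing assimilation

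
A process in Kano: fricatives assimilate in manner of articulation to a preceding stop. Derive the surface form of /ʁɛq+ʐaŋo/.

The rule targets /ʐ/ (voiced retroflex fricative), which sits after the trigger /q/ (stop).
Changing only its manner to stop gives [ɖ] — the voiced retroflex stop.

[ʁɛqɖaŋo]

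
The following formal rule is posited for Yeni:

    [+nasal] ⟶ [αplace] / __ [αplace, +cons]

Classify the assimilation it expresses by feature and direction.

regressive place assimilation

The shared variable α links the value of the place features (abbreviated [place]) on the target to the same value on the neighbouring segment, so place is the feature that assimilates.
The conditioning segment sits to the right of the focus bar, meaning the trigger follows the segment that changes — regressive assimilation.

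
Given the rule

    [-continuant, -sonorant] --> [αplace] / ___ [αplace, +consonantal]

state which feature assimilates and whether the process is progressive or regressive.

The rule copies the place features (abbreviated [place]) from the environment onto the target, so the assimilating feature is place.
The conditioning segment sits to the right of the focus bar, meaning the trigger follows the segment that changes — regressive assimilation.

regressive place assimilation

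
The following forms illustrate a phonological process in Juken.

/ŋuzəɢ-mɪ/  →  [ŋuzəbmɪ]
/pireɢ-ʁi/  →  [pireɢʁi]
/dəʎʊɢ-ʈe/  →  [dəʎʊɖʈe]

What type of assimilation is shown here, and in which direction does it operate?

regressive place assimilation

The segment that alternates is /ɢ/, which surfaces as [b] when adjacent to /m/.
/ɢ/ is uvular while /m/ is bilabial; the output [b] is bilabial, matching the trigger — so the feature that spreads is place.
Manner and voice are unchanged, so the assimilation is partial, not total.
The same holds elsewhere in the data: /ɢ/ → [ɖ] before /ʈ/ (uvular → retroflex, matching retroflex) — only place changes, and always toward the following segment.
No alternation appears in [pireɢʁi]: there the adjacent consonants already agree in place (/ɢ/ and /ʁ/ are both uvular), so this form is consistent with the same rule.
Since the segment that changes precedes the conditioning segment, the assimilation is regressive.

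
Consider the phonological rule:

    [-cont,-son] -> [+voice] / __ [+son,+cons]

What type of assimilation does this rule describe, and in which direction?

The target ([-cont,-son], stops) acquires [+voice] next to a sonorant consonant ([+son,+cons]) — it takes on the voicing of its neighbour, so the feature that spreads is voicing.
Since the environment is written after the underscore, the trigger follows the target; the direction is regressive.

regressive voicing assimilation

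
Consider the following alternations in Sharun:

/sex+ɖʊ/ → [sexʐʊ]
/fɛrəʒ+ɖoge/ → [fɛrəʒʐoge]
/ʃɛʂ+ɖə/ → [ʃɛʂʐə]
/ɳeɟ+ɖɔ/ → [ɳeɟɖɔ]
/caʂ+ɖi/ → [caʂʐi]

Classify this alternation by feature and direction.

The segment that alternates is /ɖ/, which surfaces as [ʐ] when adjacent to /x/.
/ɖ/ is a stop while /x/ is a fricative; the output [ʐ] is a fricative, matching the trigger — so the feature that spreads is manner.
Place and voice are unchanged, so the assimilation is partial, not total.
The other alternating forms pattern the same way: /ɖ/ → [ʐ] after /ʒ/ (stop → fricative, matching a fricative); /ɖ/ → [ʐ] after /ʂ/ (stop → fricative, matching a fricative) — only manner changes, and always toward the preceding segment.
Nothing changes in [ɳeɟɖɔ]: there the adjacent consonants already agree in manner (/ɖ/ and /ɟ/ are both stops), so this form is consistent with the same rule.
Since the segment that changes follows the conditioning segment, the assimilation is progressive.

progressive manner assimilation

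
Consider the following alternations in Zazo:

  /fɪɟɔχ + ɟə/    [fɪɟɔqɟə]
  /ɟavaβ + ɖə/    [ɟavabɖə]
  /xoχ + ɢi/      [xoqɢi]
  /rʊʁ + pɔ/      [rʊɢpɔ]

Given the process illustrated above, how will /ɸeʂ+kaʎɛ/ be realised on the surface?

The data show regressive manner assimilation: /χ/ → [q] before /ɟ/; /β/ → [b] before /ɖ/; /χ/ → [q] before /ɢ/; /ʁ/ → [ɢ] before /p/. In each pair only manner changes, matching the following consonant, while place and voice stay constant.
The rule targets /ʂ/ (voiceless retroflex fricative), which sits before the trigger /k/ (stop).
Changing only its manner to stop gives [ʈ] — the voiceless retroflex stop.

[ɸeʈkaʎɛ]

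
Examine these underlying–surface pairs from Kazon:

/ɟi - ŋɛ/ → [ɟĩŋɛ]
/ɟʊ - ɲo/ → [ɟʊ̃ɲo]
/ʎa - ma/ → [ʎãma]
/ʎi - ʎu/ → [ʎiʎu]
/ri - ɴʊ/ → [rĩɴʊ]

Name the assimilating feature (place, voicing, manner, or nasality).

nasality

The vowel /i/ surfaces as nasalised [ĩ] next to the following nasal /ŋ/ — it has acquired the [+nasal] feature of its neighbour.
Likewise in the remaining data: /ʊ/ → [ʊ̃] before /ɲ/; /a/ → [ã] before /m/; /i/ → [ĩ] before /ɴ/ — each time a vowel is nasalised next to a following nasal.
No change occurs in [ʎiʎu] because the vowel at the boundary is adjacent to an oral consonant, not a nasal (/i/ next to /ʎ/).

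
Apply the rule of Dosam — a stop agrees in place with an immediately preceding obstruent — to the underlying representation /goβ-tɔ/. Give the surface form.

The rule targets /t/ (voiceless alveolar stop), which sits after the trigger /β/ (bilabial).
Changing only its place to bilabial gives [p] — the voiceless bilabial stop.

[goβpɔ]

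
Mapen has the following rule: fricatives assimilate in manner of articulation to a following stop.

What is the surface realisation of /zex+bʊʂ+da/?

[zekbʊʈda]

The rule targets /x/ (voiceless velar fricative), which sits before the trigger /b/ (stop).
Changing only its manner to stop gives [k] — the voiceless velar stop.
The same rule applies at the second boundary: /ʂ/ → [ʈ] next to /d/.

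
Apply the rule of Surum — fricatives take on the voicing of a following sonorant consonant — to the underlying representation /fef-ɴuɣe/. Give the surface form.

[fevɴuɣe]

/f/ is a voiceless labiodental fricative. The following trigger /ɴ/ is voiced, so /f/ must become voiced as well.
The voiced labiodental fricative is [v], so /f/ → [v].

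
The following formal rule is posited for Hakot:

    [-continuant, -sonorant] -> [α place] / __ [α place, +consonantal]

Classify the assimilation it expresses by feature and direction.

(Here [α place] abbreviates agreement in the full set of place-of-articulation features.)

regressive place assimilation

The shared variable α links the value of the place features (abbreviated [place]) on the target to the same value on the neighbouring segment, so place is the feature that assimilates.
The conditioning segment sits to the right of the focus bar, meaning the trigger follows the segment that changes — regressive assimilation.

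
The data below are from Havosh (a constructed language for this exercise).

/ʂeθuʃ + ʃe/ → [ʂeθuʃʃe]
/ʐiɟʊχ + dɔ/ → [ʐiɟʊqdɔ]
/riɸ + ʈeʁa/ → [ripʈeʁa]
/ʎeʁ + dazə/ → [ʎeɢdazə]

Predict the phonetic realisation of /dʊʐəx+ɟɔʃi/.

[dʊʐəkɟɔʃi]

The data show regressive manner assimilation: /χ/ → [q] before /d/; /ɸ/ → [p] before /ʈ/; /ʁ/ → [ɢ] before /d/. In each pair only manner changes, matching the following consonant, while place and voice stay constant.
Nothing changes in [ʂeθuʃʃe]: there the adjacent consonants already agree in manner (/ʃ/ and /ʃ/ are both fricatives), so this form is consistent with the same rule.
/x/ is a voiceless velar fricative. The following trigger /ɟ/ is a stop, so /x/ must become a stop as well.
Changing only its manner to stop gives [k] — the voiceless velar stop.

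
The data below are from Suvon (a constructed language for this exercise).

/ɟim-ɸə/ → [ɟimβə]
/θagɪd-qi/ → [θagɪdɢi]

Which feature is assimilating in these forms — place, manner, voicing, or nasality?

The segment that alternates is /ɸ/, which surfaces as [β] when adjacent to /m/.
The change voiceless → voiced matches the voicing of the preceding /m/, identifying this as voicing assimilation.
The same holds elsewhere in the data: /q/ → [ɢ] after /d/ (voiceless → voiced, matching voiced) — only voicing changes, and always toward the preceding segment.

voicing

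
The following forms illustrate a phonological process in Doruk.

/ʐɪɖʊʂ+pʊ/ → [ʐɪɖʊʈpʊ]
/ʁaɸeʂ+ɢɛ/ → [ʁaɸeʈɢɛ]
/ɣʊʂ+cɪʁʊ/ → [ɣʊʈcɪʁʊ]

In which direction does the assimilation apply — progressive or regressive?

regressive

The segment that alternates is /ʂ/, which surfaces as [ʈ] when adjacent to /p/.
The change fricative → stop matches the manner of the following /p/, identifying this as manner assimilation.
The other alternating forms pattern the same way: /ʂ/ → [ʈ] before /ɢ/ (fricative → stop, matching a stop); /ʂ/ → [ʈ] before /c/ (fricative → stop, matching a stop) — only manner changes, and always toward the following segment.
The trigger is the following segment, so the direction is regressive (anticipatory).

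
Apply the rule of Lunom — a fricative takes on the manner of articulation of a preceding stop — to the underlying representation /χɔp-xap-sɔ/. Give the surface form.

The rule targets /x/ (voiceless velar fricative), which sits after the trigger /p/ (stop).
The voiceless velar stop is [k], so /x/ → [k].
At the second juncture, /s/ likewise becomes [t] adjacent to /p/.

[χɔpkaptɔ]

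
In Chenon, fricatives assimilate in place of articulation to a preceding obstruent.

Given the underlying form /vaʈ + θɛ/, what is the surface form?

/θ/ is a voiceless dental fricative. The preceding trigger /ʈ/ is retroflex, so /θ/ must become retroflex as well.
A voiceless retroflex fricative is [ʂ], so the surface segment is [ʂ].

[vaʈʂɛ]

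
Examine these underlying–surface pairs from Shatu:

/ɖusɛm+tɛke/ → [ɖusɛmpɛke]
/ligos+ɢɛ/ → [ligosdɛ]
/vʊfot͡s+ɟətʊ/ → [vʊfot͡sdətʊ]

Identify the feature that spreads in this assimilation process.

The segment that alternates is /t/, which surfaces as [p] when adjacent to /m/.
/t/ is alveolar while /m/ is bilabial; the output [p] is bilabial, matching the trigger — so the feature that spreads is place.
Checking the remaining alternations: /ɢ/ → [d] after /s/ (uvular → alveolar, matching alveolar); /ɟ/ → [d] after /t͡s/ (palatal → alveolar, matching alveolar) — only place changes, and always toward the preceding segment.

place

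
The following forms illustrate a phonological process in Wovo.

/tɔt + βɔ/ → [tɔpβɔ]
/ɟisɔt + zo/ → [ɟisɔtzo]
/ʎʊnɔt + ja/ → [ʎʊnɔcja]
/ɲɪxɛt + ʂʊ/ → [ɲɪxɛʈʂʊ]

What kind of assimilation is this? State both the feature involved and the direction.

Comparing underlying and surface forms, /t/ → [p] is the alternation; the neighbouring /β/ is constant.
The change alveolar → bilabial matches the place of the following /β/, identifying this as place assimilation.
Manner and voice are unchanged, so the assimilation is partial, not total.
The other alternating forms pattern the same way: /t/ → [c] before /j/ (alveolar → palatal, matching palatal); /t/ → [ʈ] before /ʂ/ (alveolar → retroflex, matching retroflex) — only place changes, and always toward the following segment.
Nothing changes in [ɟisɔtzo]: there the adjacent consonants already agree in place (/t/ and /z/ are both alveolar), so this form is consistent with the same rule.
Since the segment that changes precedes the conditioning segment, the assimilation is regressive.

regressive place assimilation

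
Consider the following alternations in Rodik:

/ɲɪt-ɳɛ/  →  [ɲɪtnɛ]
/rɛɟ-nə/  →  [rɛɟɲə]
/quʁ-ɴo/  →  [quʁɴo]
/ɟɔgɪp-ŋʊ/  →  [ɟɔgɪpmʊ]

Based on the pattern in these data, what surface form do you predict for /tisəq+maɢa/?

The data show progressive place assimilation: /ɳ/ → [n] after /t/; /n/ → [ɲ] after /ɟ/; /ŋ/ → [m] after /p/. In each pair only place changes, matching the preceding consonant, while manner and voice stay constant.
Nothing changes in [quʁɴo]: there the adjacent consonants already agree in place (/ɴ/ and /ʁ/ are both uvular), so this form is consistent with the same rule.
/m/ is a voiced bilabial nasal. The preceding trigger /q/ is uvular, so /m/ must become uvular as well.
A voiced uvular nasal is [ɴ], so the surface segment is [ɴ].

[tisəqɴaɢa]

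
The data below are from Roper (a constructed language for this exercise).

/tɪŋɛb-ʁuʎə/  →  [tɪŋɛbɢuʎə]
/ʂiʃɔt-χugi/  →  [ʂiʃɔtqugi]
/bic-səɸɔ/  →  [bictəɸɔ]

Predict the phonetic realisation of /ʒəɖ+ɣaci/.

[ʒəɖgaci]

The data show progressive manner assimilation: /ʁ/ → [ɢ] after /b/; /χ/ → [q] after /t/; /s/ → [t] after /c/. In each pair only manner changes, matching the preceding consonant, while place and voice stay constant.
/ɣ/ is a voiced velar fricative. The preceding trigger /ɖ/ is a stop, so /ɣ/ must become a stop as well.
Changing only its manner to stop gives [g] — the voiced velar stop.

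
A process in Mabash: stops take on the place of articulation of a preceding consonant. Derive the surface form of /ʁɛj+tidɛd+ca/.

[ʁɛjcidɛdta]

The rule targets /t/ (voiceless alveolar stop), which sits after the trigger /j/ (palatal).
Changing only its place to palatal gives [c] — the voiceless palatal stop.
At the second juncture, /c/ likewise becomes [t] adjacent to /d/.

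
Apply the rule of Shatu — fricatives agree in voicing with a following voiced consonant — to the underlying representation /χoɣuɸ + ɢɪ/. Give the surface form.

The rule targets /ɸ/ (voiceless bilabial fricative), which sits before the trigger /ɢ/ (voiced).
Changing only its voicing to voiced gives [β] — the voiced bilabial fricative.

[χoɣuβɢɪ]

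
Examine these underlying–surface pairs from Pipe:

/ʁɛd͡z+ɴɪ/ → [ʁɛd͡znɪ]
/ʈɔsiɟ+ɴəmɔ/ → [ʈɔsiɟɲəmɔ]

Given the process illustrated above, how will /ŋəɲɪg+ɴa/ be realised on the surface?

The data show progressive place assimilation: /ɴ/ → [n] after /d͡z/; /ɴ/ → [ɲ] after /ɟ/. In each pair only place changes, matching the preceding consonant, while manner and voice stay constant.
The rule targets /ɴ/ (voiced uvular nasal), which sits after the trigger /g/ (velar).
Changing only its place to velar gives [ŋ] — the voiced velar nasal.

[ŋəɲɪgŋa]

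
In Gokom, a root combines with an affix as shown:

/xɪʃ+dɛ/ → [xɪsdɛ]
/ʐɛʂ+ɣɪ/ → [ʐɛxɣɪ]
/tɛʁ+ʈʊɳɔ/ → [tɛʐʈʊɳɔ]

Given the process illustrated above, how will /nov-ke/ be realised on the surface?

[noɣke]

The data show regressive place assimilation: /ʃ/ → [s] before /d/; /ʂ/ → [x] before /ɣ/; /ʁ/ → [ʐ] before /ʈ/. In each pair only place changes, matching the following consonant, while manner and voice stay constant.
The rule targets /v/ (voiced labiodental fricative), which sits before the trigger /k/ (velar).
Changing only its place to velar gives [ɣ] — the voiced velar fricative.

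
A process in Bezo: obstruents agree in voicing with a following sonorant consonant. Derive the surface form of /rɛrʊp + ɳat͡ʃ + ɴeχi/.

[rɛrʊbɳad͡ʒɴeχi]

The rule targets /p/ (voiceless bilabial stop), which sits before the trigger /ɳ/ (voiced).
A voiced bilabial stop is [b], so the surface segment is [b].
The same rule applies at the second boundary: /t͡ʃ/ → [d͡ʒ] next to /ɴ/.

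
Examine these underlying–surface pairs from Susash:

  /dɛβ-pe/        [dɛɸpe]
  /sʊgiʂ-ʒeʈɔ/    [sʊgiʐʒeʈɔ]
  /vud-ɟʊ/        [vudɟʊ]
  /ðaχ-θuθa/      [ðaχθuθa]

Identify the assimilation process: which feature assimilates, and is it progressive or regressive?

regressive voicing assimilation

The segment that alternates is /β/, which surfaces as [ɸ] when adjacent to /p/.
The change voiced → voiceless matches the voicing of the following /p/, identifying this as voicing assimilation.
Place and manner are unchanged, so the assimilation is partial, not total.
Checking the remaining alternation: /ʂ/ → [ʐ] before /ʒ/ (voiceless → voiced, matching voiced) — only voicing changes, and always toward the following segment.
Nothing changes in [vudɟʊ], [ðaχθuθa]: there the adjacent consonants already agree in voicing (/d/ and /ɟ/ are both voiced; /χ/ and /θ/ are both voiceless), so these forms are consistent with the same rule.
The trigger is the following segment, so the direction is regressive (anticipatory).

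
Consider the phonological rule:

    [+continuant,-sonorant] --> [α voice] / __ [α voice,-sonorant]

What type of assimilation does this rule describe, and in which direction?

regressive voicing assimilation

The shared variable α links the value of [voice] on the target to the same value on the neighbouring segment, so voicing is the feature that assimilates.
The conditioning segment sits to the right of the focus bar, meaning the trigger follows the segment that changes — regressive assimilation.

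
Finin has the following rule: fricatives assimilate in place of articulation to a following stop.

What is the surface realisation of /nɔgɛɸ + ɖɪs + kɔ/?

/ɸ/ is a voiceless bilabial fricative. The following trigger /ɖ/ is retroflex, so /ɸ/ must become retroflex as well.
A voiceless retroflex fricative is [ʂ], so the surface segment is [ʂ].
At the second juncture, /s/ likewise becomes [x] adjacent to /k/.

[nɔgɛʂɖɪxkɔ]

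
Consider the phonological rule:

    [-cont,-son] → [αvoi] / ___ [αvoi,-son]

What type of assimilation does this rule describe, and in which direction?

The rule copies [voi] from the environment onto the target, so the assimilating feature is voicing.
The conditioning segment sits to the right of the focus bar, meaning the trigger follows the segment that changes — regressive assimilation.

regressive voicing assimilation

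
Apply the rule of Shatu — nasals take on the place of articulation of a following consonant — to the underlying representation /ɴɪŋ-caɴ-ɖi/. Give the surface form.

[ɴɪɲcaɳɖi]

/ŋ/ is a voiced velar nasal. The following trigger /c/ is palatal, so /ŋ/ must become palatal as well.
A voiced palatal nasal is [ɲ], so the surface segment is [ɲ].
The same rule applies at the second boundary: /ɴ/ → [ɳ] next to /ɖ/.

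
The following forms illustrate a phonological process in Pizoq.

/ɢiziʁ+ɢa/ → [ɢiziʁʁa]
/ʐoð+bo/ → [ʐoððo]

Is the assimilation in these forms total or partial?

Comparing underlying and surface forms, /b/ → [ð] is the alternation; the neighbouring /ð/ is constant.
The output [ð] is identical to the trigger /ð/ — every feature (place, manner, voicing) has been copied — so this is total assimilation.
The remaining alternation confirms this: /ɢ/ → [ʁ] after /ʁ/ — in each case the output is a copy of the preceding consonant.

total assimilation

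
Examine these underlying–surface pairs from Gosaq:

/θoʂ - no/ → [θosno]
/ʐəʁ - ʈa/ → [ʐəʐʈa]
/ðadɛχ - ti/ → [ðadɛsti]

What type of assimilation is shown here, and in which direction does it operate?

regressive place assimilation

Underlying /ʂ/ is realised as [s] next to /n/; /n/ itself does not change.
/ʂ/ is retroflex while /n/ is alveolar; the output [s] is alveolar, matching the trigger — so the feature that spreads is place.
Manner and voice are unchanged, so the assimilation is partial, not total.
The same holds elsewhere in the data: /ʁ/ → [ʐ] before /ʈ/ (uvular → retroflex, matching retroflex); /χ/ → [s] before /t/ (uvular → alveolar, matching alveolar) — only place changes, and always toward the following segment.
Since the segment that changes precedes the conditioning segment, the assimilation is regressive.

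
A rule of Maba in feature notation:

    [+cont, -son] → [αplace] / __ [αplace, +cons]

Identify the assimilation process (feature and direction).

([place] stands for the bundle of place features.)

regressive place assimilation

The rule copies the place features (abbreviated [place]) from the environment onto the target, so the assimilating feature is place.
The conditioning segment sits to the right of the focus bar, meaning the trigger follows the segment that changes — regressive assimilation.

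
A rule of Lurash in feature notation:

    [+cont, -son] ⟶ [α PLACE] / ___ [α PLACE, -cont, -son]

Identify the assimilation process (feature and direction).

The rule copies the place features (abbreviated [PLACE]) from the environment onto the target, so the assimilating feature is place.
Since the environment is written after the underscore, the trigger follows the target; the direction is regressive.

regressive place assimilation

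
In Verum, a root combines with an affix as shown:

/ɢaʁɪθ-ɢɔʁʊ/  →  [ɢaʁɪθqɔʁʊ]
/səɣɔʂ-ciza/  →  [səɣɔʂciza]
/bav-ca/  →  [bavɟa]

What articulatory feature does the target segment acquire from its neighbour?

The segment that alternates is /ɢ/, which surfaces as [q] when adjacent to /θ/.
The change voiced → voiceless matches the voicing of the preceding /θ/, identifying this as voicing assimilation.
The same holds elsewhere in the data: /c/ → [ɟ] after /v/ (voiceless → voiced, matching voiced) — only voicing changes, and always toward the preceding segment.
No alternation appears in [səɣɔʂciza]: there the adjacent consonants already agree in voicing (/c/ and /ʂ/ are both voiceless), so this form is consistent with the same rule.

voicing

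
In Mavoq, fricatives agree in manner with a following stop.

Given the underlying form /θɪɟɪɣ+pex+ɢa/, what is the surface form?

/ɣ/ is a voiced velar fricative. The following trigger /p/ is a stop, so /ɣ/ must become a stop as well.
Changing only its manner to stop gives [g] — the voiced velar stop.
The same rule applies at the second boundary: /x/ → [k] next to /ɢ/.

[θɪɟɪgpekɢa]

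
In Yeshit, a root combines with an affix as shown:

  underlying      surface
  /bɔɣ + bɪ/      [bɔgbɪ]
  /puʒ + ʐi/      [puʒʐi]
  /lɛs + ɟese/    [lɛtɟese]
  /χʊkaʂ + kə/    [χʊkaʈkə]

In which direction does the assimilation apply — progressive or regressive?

regressive

The segment that alternates is /ɣ/, which surfaces as [g] when adjacent to /b/.
/ɣ/ is a fricative while /b/ is a stop; the output [g] is a stop, matching the trigger — so the feature that spreads is manner.
The other alternating forms pattern the same way: /s/ → [t] before /ɟ/ (fricative → stop, matching a stop); /ʂ/ → [ʈ] before /k/ (fricative → stop, matching a stop) — only manner changes, and always toward the following segment.
No alternation appears in [puʒʐi]: there the adjacent consonants already agree in manner (/ʒ/ and /ʐ/ are both fricatives), so this form is consistent with the same rule.
Since the segment that changes precedes the conditioning segment, the assimilation is regressive.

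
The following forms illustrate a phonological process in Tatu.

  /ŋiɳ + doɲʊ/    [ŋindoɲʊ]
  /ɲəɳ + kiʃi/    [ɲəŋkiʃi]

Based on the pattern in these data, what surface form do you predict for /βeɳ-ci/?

[βeɲci]

The data show regressive place assimilation: /ɳ/ → [n] before /d/; /ɳ/ → [ŋ] before /k/. In each pair only place changes, matching the following consonant, while manner and voice stay constant.
/ɳ/ is a voiced retroflex nasal. The following trigger /c/ is palatal, so /ɳ/ must become palatal as well.
A voiced palatal nasal is [ɲ], so the surface segment is [ɲ].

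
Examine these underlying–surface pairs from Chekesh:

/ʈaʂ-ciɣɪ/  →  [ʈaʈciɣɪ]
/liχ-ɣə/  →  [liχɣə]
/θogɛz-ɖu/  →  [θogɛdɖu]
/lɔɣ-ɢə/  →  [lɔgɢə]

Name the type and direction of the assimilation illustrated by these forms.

regressive manner assimilation

Comparing underlying and surface forms, /ʂ/ → [ʈ] is the alternation; the neighbouring /c/ is constant.
/ʂ/ is a fricative while /c/ is a stop; the output [ʈ] is a stop, matching the trigger — so the feature that spreads is manner.
Place and voice are unchanged, so the assimilation is partial, not total.
The other alternating forms pattern the same way: /z/ → [d] before /ɖ/ (fricative → stop, matching a stop); /ɣ/ → [g] before /ɢ/ (fricative → stop, matching a stop) — only manner changes, and always toward the following segment.
Nothing changes in [liχɣə]: there the adjacent consonants already agree in manner (/χ/ and /ɣ/ are both fricatives), so this form is consistent with the same rule.
The trigger is the following segment, so the direction is regressive (anticipatory).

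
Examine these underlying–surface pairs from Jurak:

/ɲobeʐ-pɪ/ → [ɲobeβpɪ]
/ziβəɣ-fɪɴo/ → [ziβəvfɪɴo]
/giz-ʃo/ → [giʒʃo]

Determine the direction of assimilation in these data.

regressive

Underlying /ʐ/ is realised as [β] next to /p/; /p/ itself does not change.
/ʐ/ is retroflex while /p/ is bilabial; the output [β] is bilabial, matching the trigger — so the feature that spreads is place.
The same holds elsewhere in the data: /ɣ/ → [v] before /f/ (velar → labiodental, matching labiodental); /z/ → [ʒ] before /ʃ/ (alveolar → postalveolar, matching postalveolar) — only place changes, and always toward the following segment.
The trigger is the following segment, so the direction is regressive (anticipatory).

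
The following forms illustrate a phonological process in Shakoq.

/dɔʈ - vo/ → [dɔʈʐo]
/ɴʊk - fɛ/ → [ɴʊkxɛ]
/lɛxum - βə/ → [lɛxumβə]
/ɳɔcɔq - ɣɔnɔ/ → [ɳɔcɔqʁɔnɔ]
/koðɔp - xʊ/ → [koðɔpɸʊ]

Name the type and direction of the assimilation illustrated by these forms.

The segment that alternates is /v/, which surfaces as [ʐ] when adjacent to /ʈ/.
The change labiodental → retroflex matches the place of the preceding /ʈ/, identifying this as place assimilation.
Manner and voice are unchanged, so the assimilation is partial, not total.
Checking the remaining alternations: /f/ → [x] after /k/ (labiodental → velar, matching velar); /ɣ/ → [ʁ] after /q/ (velar → uvular, matching uvular); /x/ → [ɸ] after /p/ (velar → bilabial, matching bilabial) — only place changes, and always toward the preceding segment.
Nothing changes in [lɛxumβə]: there the adjacent consonants already agree in place (/β/ and /m/ are both bilabial), so this form is consistent with the same rule.
The trigger is the preceding segment, so the direction is progressive (perseverative).

progressive place assimilation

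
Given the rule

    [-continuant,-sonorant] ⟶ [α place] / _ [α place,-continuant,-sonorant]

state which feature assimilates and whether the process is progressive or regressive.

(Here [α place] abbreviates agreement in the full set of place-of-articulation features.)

regressive place assimilation

The shared variable α links the value of the place features (abbreviated [place]) on the target to the same value on the neighbouring segment, so place is the feature that assimilates.
The conditioning segment sits to the right of the focus bar, meaning the trigger follows the segment that changes — regressive assimilation.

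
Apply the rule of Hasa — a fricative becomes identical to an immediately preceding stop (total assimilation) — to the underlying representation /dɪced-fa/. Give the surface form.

/f/ is the segment targeted by the rule; it sits immediately after /d/, so it assimilates completely and surfaces as [d].

[dɪcedda]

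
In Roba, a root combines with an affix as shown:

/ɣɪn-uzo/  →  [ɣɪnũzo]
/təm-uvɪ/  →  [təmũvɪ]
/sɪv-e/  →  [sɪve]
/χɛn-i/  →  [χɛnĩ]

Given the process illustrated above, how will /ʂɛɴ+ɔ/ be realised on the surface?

The data show progressive nasality assimilation (vowel nasalisation): /u/ → [ũ] after /n/; /u/ → [ũ] after /m/; /i/ → [ĩ] after /n/ — a vowel is nasalised by an immediately preceding nasal consonant.
No change occurs in [sɪve] because the vowel at the boundary is adjacent to an oral consonant, not a nasal (/e/ next to /v/).
The vowel /ɔ/ is adjacent to the preceding nasal /ɴ/, so it acquires [+nasal] and surfaces as [ɔ̃].

[ʂɛɴɔ̃]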